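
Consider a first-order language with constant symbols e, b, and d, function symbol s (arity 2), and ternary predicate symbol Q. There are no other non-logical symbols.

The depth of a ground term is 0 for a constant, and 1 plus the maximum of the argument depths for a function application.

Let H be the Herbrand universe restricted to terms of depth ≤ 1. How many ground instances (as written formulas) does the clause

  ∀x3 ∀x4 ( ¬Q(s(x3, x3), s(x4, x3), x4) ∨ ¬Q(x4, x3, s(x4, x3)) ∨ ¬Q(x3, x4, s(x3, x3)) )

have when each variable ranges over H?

Ground terms of depth ≤ 1:
  Write N_k for the number of ground terms of depth ≤ k. A term of depth ≤ k is either a constant or a function symbol applied to arguments of depth ≤ k−1, so N_k = 3 + N_{k-1}^2.
  N_0 = 3
  N_1 = 3 + 3^2 = 12
  Explicitly: e, b, d, s(e, e), s(e, b), s(e, d), s(b, e), s(b, b), s(b, d), s(d, e), s(d, b), s(d, d).
So there are 12 ground terms available for substitution.
Each of x3, x4 ranges independently over the available ground terms, and distinct assignments produce distinct instances.
Number of ground instances = 12^2 = 144.

144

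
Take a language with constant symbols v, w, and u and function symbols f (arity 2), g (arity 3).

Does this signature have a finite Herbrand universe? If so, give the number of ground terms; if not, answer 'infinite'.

infinite

The signature has at least one function symbol (f, arity 2) and at least one constant (v).
Iterating f gives infinitely many distinct ground terms: v, f(v, v), f(f(v, v), f(v, v)), ...
So the Herbrand universe is infinite.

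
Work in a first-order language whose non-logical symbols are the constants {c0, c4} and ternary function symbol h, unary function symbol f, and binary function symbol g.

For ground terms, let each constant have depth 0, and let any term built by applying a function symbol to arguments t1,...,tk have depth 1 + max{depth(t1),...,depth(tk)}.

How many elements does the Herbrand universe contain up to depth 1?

Write N_k for the number of ground terms of depth ≤ k. A term of depth ≤ k is either a constant or a function symbol applied to arguments of depth ≤ k−1, so N_k = 2 + N_{k-1}^3 + N_{k-1} + N_{k-1}^2.
N_0 = 2
N_1 = 2 + 2^3 + 2 + 2^2 = 16

16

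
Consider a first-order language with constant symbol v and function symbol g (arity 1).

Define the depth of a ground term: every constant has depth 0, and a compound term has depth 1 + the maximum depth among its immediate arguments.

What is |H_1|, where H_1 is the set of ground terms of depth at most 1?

2

Count level by level. With function symbols g/1, the terms of depth ≤ k are the 1 constant together with each function applied to depth-≤(k−1) tuples, so N_k = 1 + N_{k-1}.
N_0 = 1
N_1 = 1 + 1 = 2
Explicitly: v, g(v).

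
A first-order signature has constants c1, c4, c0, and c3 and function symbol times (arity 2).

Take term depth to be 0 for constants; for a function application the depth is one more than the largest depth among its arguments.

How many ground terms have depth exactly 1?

16

If N_k denotes the number of depth-≤k ground terms, the 4 constants give N_0 = 4, and each function symbol of arity r contributes N_{k-1}^r new terms at level k: N_k = 4 + N_{k-1}^2.
N_0 = 4
N_1 = 4 + 4^2 = 20
Terms of depth exactly 1: N_1 − N_0 = 20 − 4 = 16.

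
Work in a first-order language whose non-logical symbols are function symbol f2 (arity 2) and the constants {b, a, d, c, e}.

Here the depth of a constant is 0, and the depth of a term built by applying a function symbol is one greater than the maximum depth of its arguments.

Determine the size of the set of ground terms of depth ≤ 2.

Let N_k count ground terms of depth at most k. Each non-constant term of depth ≤ k is some function symbol applied to depth-≤(k−1) arguments, giving N_k = 5 + N_{k-1}^2.
N_0 = 5
N_1 = 5 + 5^2 = 30
N_2 = 5 + 30^2 = 905

905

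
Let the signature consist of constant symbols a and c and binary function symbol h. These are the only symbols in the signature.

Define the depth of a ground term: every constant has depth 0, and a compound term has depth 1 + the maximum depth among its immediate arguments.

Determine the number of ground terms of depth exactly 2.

Let N_k = |{terms of depth ≤ k}|. Then N_0 = 2 and N_k = 2 + N_{k-1}^2 for k ≥ 1 (one summand per function symbol, arity giving the exponent).
N_0 = 2
N_1 = 2 + 2^2 = 6
N_2 = 2 + 6^2 = 38
Terms of depth exactly 2: N_2 − N_1 = 38 − 6 = 32.

32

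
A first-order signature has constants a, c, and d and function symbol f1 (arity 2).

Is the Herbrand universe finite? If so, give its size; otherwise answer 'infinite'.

infinite

The signature has at least one function symbol (f1, arity 2) and at least one constant (a).
Iterating f1 gives infinitely many distinct ground terms: a, f1(a, a), f1(f1(a, a), f1(a, a)), ...
So the Herbrand universe is infinite.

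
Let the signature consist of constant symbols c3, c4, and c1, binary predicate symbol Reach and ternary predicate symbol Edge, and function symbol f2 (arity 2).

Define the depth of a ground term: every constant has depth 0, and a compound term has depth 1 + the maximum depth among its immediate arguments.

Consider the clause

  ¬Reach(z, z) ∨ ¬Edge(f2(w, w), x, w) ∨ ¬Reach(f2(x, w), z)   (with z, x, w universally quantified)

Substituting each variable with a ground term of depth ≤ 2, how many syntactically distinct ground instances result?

3176523

Ground terms of depth ≤ 2:
  Let N_k count ground terms of depth at most k. Each non-constant term of depth ≤ k is some function symbol applied to depth-≤(k−1) arguments, giving N_k = 3 + N_{k-1}^2.
  N_0 = 3
  N_1 = 3 + 3^2 = 12
  N_2 = 3 + 12^2 = 147
So there are 147 ground terms available for substitution.
The clause has 3 distinct variables (z, x, w), each appearing in the body. In the free term algebra distinct substitutions yield syntactically distinct ground instances.
Number of ground instances = 147^3 = 3176523.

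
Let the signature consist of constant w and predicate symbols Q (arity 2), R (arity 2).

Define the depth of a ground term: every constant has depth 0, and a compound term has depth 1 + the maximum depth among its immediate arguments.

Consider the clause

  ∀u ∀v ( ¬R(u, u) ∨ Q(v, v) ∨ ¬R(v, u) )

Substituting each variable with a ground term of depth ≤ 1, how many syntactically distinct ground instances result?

Ground terms of depth ≤ 1:
  With no function symbols every ground term is a constant, so there is exactly 1 ground term at every depth bound.
  N_0 = 1
  N_1 = 1
So there is exactly 1 ground term available for substitution.
Each of u, v ranges independently over the available ground terms, and distinct assignments produce distinct instances.
Number of ground instances = 1^2 = 1.

1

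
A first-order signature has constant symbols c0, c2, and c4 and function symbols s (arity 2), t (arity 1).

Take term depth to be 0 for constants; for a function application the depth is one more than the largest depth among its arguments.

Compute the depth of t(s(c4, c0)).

depth(s(c4, c0)) = 1 + max(0, 0) = 1
depth(t(s(c4, c0))) = 1 + depth(s(c4, c0)) = 1 + 1 = 2

2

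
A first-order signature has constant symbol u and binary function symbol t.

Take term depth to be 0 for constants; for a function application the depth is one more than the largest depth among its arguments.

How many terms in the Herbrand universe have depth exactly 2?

If N_k denotes the number of depth-≤k ground terms, the 1 constant gives N_0 = 1, and each function symbol of arity r contributes N_{k-1}^r new terms at level k: N_k = 1 + N_{k-1}^2.
N_0 = 1
N_1 = 1 + 1^2 = 2
N_2 = 1 + 2^2 = 5
Terms of depth exactly 2: N_2 − N_1 = 5 − 2 = 3.

3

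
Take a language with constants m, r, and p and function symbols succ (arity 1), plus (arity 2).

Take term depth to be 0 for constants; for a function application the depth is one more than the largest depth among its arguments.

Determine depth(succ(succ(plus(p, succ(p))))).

4

depth(succ(p)) = 1 + depth(p) = 1 + 0 = 1
depth(plus(p, succ(p))) = 1 + max(0, 1) = 2
depth(succ(plus(p, succ(p)))) = 1 + depth(plus(p, succ(p))) = 1 + 2 = 3
depth(succ(succ(plus(p, succ(p))))) = 1 + depth(succ(plus(p, succ(p)))) = 1 + 3 = 4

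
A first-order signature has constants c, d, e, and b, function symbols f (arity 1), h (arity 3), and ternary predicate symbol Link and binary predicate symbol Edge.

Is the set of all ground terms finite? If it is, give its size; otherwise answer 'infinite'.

The signature has at least one function symbol (f, arity 1) and at least one constant (c).
Iterating f gives infinitely many distinct ground terms: c, f(c), f(f(c)), ...
So the Herbrand universe is infinite.

infinite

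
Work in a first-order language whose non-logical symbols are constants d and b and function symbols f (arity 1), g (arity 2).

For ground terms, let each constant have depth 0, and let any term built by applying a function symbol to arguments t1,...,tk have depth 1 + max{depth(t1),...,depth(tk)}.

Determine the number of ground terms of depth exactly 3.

5478

Let N_k count ground terms of depth at most k. Each non-constant term of depth ≤ k is some function symbol applied to depth-≤(k−1) arguments, giving N_k = 2 + N_{k-1} + N_{k-1}^2.
N_0 = 2
N_1 = 2 + 2 + 2^2 = 8
N_2 = 2 + 8 + 8^2 = 74
N_3 = 2 + 74 + 74^2 = 5552
Terms of depth exactly 3: N_3 − N_2 = 5552 − 74 = 5478.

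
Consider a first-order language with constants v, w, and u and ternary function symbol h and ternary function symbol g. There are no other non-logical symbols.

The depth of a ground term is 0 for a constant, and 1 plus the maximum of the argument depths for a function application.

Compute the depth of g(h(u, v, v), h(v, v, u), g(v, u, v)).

2

depth(h(u, v, v)) = 1 + max(0, 0, 0) = 1
depth(h(v, v, u)) = 1 + max(0, 0, 0) = 1
depth(g(v, u, v)) = 1 + max(0, 0, 0) = 1
depth(g(h(u, v, v), h(v, v, u), g(v, u, v))) = 1 + max(1, 1, 1) = 2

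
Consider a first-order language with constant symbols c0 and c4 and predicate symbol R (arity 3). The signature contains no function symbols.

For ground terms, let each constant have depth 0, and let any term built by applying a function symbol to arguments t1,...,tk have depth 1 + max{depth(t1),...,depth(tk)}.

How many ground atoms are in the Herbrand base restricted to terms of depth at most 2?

8

First count ground terms of depth ≤ 2.
With no function symbols every ground term is a constant, so there are exactly 2 ground terms at every depth bound.
N_0 = 2
N_1 = 2
N_2 = 2
So |H| = 2.
For each predicate symbol, the number of ground atoms is |H| raised to its arity; summing:
  R: 2^3 = 8
Total ground atoms: 8.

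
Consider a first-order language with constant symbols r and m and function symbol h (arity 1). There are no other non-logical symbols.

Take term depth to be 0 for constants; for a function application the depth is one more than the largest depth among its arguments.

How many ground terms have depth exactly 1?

Let N_k = |{terms of depth ≤ k}|. Then N_0 = 2 and N_k = 2 + N_{k-1} for k ≥ 1 (one summand per function symbol, arity giving the exponent).
N_0 = 2
N_1 = 2 + 2 = 4
Terms of depth exactly 1: N_1 − N_0 = 4 − 2 = 2.

2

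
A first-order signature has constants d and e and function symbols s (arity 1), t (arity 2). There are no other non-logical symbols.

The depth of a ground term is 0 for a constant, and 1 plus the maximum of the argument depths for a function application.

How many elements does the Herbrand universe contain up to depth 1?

Count level by level. With function symbols s/1, t/2, the terms of depth ≤ k are the 2 constants together with each function applied to depth-≤(k−1) tuples, so N_k = 2 + N_{k-1} + N_{k-1}^2.
N_0 = 2
N_1 = 2 + 2 + 2^2 = 8
Explicitly: d, e, s(d), s(e), t(d, d), t(d, e), t(e, d), t(e, e).

8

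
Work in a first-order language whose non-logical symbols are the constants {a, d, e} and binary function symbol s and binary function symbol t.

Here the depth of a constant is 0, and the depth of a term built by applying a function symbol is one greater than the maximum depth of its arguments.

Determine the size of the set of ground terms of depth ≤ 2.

885

Let N_k = |{terms of depth ≤ k}|. Then N_0 = 3 and N_k = 3 + N_{k-1}^2 + N_{k-1}^2 for k ≥ 1 (one summand per function symbol, arity giving the exponent).
N_0 = 3
N_1 = 3 + 3^2 + 3^2 = 21
N_2 = 3 + 21^2 + 21^2 = 885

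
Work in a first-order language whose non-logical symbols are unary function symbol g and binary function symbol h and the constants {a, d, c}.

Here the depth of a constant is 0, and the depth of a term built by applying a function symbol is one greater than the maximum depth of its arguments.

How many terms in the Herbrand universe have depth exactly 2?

228

Count level by level. With function symbols g/1, h/2, the terms of depth ≤ k are the 3 constants together with each function applied to depth-≤(k−1) tuples, so N_k = 3 + N_{k-1} + N_{k-1}^2.
N_0 = 3
N_1 = 3 + 3 + 3^2 = 15
N_2 = 3 + 15 + 15^2 = 243
Terms of depth exactly 2: N_2 − N_1 = 243 − 15 = 228.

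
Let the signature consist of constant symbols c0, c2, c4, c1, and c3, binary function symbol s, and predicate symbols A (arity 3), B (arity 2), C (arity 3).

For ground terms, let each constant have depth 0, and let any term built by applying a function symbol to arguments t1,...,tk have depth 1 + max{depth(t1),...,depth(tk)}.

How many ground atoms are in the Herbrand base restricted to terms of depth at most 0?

275

First count ground terms of depth ≤ 0.
If N_k denotes the number of depth-≤k ground terms, the 5 constants give N_0 = 5, and each function symbol of arity r contributes N_{k-1}^r new terms at level k: N_k = 5 + N_{k-1}^2.
N_0 = 5
So |H| = 5.
Ground atoms are formed by filling each argument slot of a predicate with a term from H, so an r-ary predicate gives |H|^r atoms:
  A: 5^3 = 125;  B: 5^2 = 25;  C: 5^3 = 125
Total ground atoms: 125 + 25 + 125 = 275.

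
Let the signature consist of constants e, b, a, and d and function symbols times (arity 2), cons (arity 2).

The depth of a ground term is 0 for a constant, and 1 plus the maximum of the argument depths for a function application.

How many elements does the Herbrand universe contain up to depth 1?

36

Count level by level. With function symbols times/2, cons/2, the terms of depth ≤ k are the 4 constants together with each function applied to depth-≤(k−1) tuples, so N_k = 4 + N_{k-1}^2 + N_{k-1}^2.
N_0 = 4
N_1 = 4 + 4^2 + 4^2 = 36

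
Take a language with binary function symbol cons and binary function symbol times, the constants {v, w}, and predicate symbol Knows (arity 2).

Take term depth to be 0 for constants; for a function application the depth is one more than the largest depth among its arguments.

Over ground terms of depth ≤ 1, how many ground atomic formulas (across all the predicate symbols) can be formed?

100

First count ground terms of depth ≤ 1.
Let N_k = |{terms of depth ≤ k}|. Then N_0 = 2 and N_k = 2 + N_{k-1}^2 + N_{k-1}^2 for k ≥ 1 (one summand per function symbol, arity giving the exponent).
N_0 = 2
N_1 = 2 + 2^2 + 2^2 = 10
Explicitly: v, w, cons(v, v), cons(v, w), cons(w, v), cons(w, w), times(v, v), times(v, w), times(w, v), times(w, w).
So |H| = 10.
Each predicate of arity r yields |H|^r ground atoms (one per choice of an r-tuple from H):
  Knows: 10^2 = 100
Total ground atoms: 100.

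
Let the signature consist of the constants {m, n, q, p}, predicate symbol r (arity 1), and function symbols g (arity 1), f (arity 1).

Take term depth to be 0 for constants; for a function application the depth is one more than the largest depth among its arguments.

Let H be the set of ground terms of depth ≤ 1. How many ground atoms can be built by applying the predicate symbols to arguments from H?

12

First count ground terms of depth ≤ 1.
Count level by level. With function symbols g/1, f/1, the terms of depth ≤ k are the 4 constants together with each function applied to depth-≤(k−1) tuples, so N_k = 4 + N_{k-1} + N_{k-1}.
N_0 = 4
N_1 = 4 + 4 + 4 = 12
Explicitly: m, n, q, p, g(m), g(n), g(q), g(p), f(m), f(n), f(q), f(p).
So |H| = 12.
Ground atoms are formed by filling each argument slot of a predicate with a term from H, so an r-ary predicate gives |H|^r atoms:
  r: 12
Total ground atoms: 12.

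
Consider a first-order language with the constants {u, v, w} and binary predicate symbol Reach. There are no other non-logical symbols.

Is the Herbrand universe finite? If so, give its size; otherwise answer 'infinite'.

There are no function symbols, so every ground term is one of the 3 constants.
The Herbrand universe is {u, v, w}, which is finite with 3 elements.

3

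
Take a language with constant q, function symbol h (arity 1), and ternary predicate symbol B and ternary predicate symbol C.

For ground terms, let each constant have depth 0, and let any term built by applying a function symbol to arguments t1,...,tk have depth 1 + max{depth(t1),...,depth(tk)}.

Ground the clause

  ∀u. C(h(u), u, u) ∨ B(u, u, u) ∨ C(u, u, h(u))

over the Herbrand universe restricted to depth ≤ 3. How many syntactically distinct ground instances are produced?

Ground terms of depth ≤ 3:
  Let N_k = |{terms of depth ≤ k}|. Then N_0 = 1 and N_k = 1 + N_{k-1} for k ≥ 1 (one summand per function symbol, arity giving the exponent).
  N_0 = 1
  N_1 = 1 + 1 = 2
  N_2 = 1 + 2 = 3
  N_3 = 1 + 3 = 4
So there are 4 ground terms available for substitution.
There is 1 variable to instantiate (u),  occurring in at least one literal, so different choices give different ground instances.
Number of ground instances = 4.

4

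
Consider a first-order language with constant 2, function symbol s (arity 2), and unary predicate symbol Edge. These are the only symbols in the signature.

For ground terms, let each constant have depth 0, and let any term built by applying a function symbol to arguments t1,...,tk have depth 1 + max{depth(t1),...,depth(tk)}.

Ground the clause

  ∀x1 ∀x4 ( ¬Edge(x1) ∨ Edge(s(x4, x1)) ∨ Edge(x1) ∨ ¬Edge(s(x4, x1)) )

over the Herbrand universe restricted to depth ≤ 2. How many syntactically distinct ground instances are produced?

Ground terms of depth ≤ 2:
  Write N_k for the number of ground terms of depth ≤ k. A term of depth ≤ k is either a constant or a function symbol applied to arguments of depth ≤ k−1, so N_k = 1 + N_{k-1}^2.
  N_0 = 1
  N_1 = 1 + 1^2 = 2
  N_2 = 1 + 2^2 = 5
  Explicitly: 2, s(2, 2), s(2, s(2, 2)), s(s(2, 2), 2), s(s(2, 2), s(2, 2)).
So there are 5 ground terms available for substitution.
Each of x1, x4 ranges independently over the available ground terms, and distinct assignments produce distinct instances.
Number of ground instances = 5^2 = 25.

25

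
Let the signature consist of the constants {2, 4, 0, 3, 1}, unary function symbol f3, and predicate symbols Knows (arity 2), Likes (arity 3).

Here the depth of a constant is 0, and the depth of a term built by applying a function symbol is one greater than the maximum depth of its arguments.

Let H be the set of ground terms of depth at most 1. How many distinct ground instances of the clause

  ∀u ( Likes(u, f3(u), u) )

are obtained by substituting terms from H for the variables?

Ground terms of depth ≤ 1:
  Let N_k = |{terms of depth ≤ k}|. Then N_0 = 5 and N_k = 5 + N_{k-1} for k ≥ 1 (one summand per function symbol, arity giving the exponent).
  N_0 = 5
  N_1 = 5 + 5 = 10
So there are 10 ground terms available for substitution.
The variable u ranges independently over the available ground terms, and distinct assignments produce distinct instances.
Number of ground instances = 10.

10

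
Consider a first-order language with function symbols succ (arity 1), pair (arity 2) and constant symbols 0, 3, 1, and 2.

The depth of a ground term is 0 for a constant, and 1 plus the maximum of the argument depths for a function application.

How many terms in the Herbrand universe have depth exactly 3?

364820

Let N_k count ground terms of depth at most k. Each non-constant term of depth ≤ k is some function symbol applied to depth-≤(k−1) arguments, giving N_k = 4 + N_{k-1} + N_{k-1}^2.
N_0 = 4
N_1 = 4 + 4 + 4^2 = 24
N_2 = 4 + 24 + 24^2 = 604
N_3 = 4 + 604 + 604^2 = 365424
Terms of depth exactly 3: N_3 − N_2 = 365424 − 604 = 364820.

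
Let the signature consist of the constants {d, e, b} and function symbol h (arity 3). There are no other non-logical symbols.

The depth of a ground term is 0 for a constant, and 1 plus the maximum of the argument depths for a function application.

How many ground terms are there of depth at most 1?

Let N_k = |{terms of depth ≤ k}|. Then N_0 = 3 and N_k = 3 + N_{k-1}^3 for k ≥ 1 (one summand per function symbol, arity giving the exponent).
N_0 = 3
N_1 = 3 + 3^3 = 30

30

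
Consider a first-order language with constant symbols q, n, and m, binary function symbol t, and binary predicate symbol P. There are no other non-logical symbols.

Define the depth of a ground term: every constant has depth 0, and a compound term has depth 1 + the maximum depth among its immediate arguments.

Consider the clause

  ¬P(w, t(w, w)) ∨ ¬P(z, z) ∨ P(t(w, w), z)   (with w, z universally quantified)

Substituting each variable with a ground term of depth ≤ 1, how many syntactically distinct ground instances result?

Ground terms of depth ≤ 1:
  Let N_k = |{terms of depth ≤ k}|. Then N_0 = 3 and N_k = 3 + N_{k-1}^2 for k ≥ 1 (one summand per function symbol, arity giving the exponent).
  N_0 = 3
  N_1 = 3 + 3^2 = 12
So there are 12 ground terms available for substitution.
There are 2 variables to instantiate (w, z), each occurring in at least one literal, so different choices give different ground instances.
Number of ground instances = 12^2 = 144.

144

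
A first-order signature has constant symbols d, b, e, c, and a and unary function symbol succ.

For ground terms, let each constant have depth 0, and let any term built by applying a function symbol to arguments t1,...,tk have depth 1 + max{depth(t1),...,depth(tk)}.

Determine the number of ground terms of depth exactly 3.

Count level by level. With function symbols succ/1, the terms of depth ≤ k are the 5 constants together with each function applied to depth-≤(k−1) tuples, so N_k = 5 + N_{k-1}.
N_0 = 5
N_1 = 5 + 5 = 10
N_2 = 5 + 10 = 15
N_3 = 5 + 15 = 20
Terms of depth exactly 3: N_3 − N_2 = 20 − 15 = 5.

5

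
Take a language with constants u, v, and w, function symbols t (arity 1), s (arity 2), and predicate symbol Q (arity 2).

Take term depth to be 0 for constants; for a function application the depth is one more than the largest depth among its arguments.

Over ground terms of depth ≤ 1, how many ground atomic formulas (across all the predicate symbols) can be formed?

225

First count ground terms of depth ≤ 1.
Count level by level. With function symbols t/1, s/2, the terms of depth ≤ k are the 3 constants together with each function applied to depth-≤(k−1) tuples, so N_k = 3 + N_{k-1} + N_{k-1}^2.
N_0 = 3
N_1 = 3 + 3 + 3^2 = 15
So |H| = 15.
Ground atoms are formed by filling each argument slot of a predicate with a term from H, so an r-ary predicate gives |H|^r atoms:
  Q: 15^2 = 225
Total ground atoms: 225.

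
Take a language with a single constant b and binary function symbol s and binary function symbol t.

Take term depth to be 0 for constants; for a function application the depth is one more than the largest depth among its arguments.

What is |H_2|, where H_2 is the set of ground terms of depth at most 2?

Count level by level. With function symbols s/2, t/2, the terms of depth ≤ k are the 1 constant together with each function applied to depth-≤(k−1) tuples, so N_k = 1 + N_{k-1}^2 + N_{k-1}^2.
N_0 = 1
N_1 = 1 + 1^2 + 1^2 = 3
N_2 = 1 + 3^2 + 3^2 = 19

19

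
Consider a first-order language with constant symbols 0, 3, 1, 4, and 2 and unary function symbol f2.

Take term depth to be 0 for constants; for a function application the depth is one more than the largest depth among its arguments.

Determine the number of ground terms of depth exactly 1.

Let N_k count ground terms of depth at most k. Each non-constant term of depth ≤ k is some function symbol applied to depth-≤(k−1) arguments, giving N_k = 5 + N_{k-1}.
N_0 = 5
N_1 = 5 + 5 = 10
Terms of depth exactly 1: N_1 − N_0 = 10 − 5 = 5.

5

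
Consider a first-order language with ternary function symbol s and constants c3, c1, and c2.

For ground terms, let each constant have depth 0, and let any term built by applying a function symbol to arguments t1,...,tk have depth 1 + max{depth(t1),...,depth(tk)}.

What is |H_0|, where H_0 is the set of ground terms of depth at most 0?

3

Let N_k = |{terms of depth ≤ k}|. Then N_0 = 3 and N_k = 3 + N_{k-1}^3 for k ≥ 1 (one summand per function symbol, arity giving the exponent).
N_0 = 3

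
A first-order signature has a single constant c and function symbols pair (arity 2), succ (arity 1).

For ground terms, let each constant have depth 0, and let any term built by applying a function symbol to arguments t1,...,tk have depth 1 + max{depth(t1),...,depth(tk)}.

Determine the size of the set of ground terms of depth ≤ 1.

3

Write N_k for the number of ground terms of depth ≤ k. A term of depth ≤ k is either a constant or a function symbol applied to arguments of depth ≤ k−1, so N_k = 1 + N_{k-1}^2 + N_{k-1}.
N_0 = 1
N_1 = 1 + 1^2 + 1 = 3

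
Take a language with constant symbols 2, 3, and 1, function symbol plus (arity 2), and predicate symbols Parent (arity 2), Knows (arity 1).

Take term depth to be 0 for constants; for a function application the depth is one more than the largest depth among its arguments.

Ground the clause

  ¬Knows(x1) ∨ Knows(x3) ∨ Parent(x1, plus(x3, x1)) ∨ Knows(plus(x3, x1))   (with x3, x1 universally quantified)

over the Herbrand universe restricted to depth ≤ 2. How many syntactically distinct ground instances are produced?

Ground terms of depth ≤ 2:
  Write N_k for the number of ground terms of depth ≤ k. A term of depth ≤ k is either a constant or a function symbol applied to arguments of depth ≤ k−1, so N_k = 3 + N_{k-1}^2.
  N_0 = 3
  N_1 = 3 + 3^2 = 12
  N_2 = 3 + 12^2 = 147
So there are 147 ground terms available for substitution.
There are 2 variables to instantiate (x3, x1), each occurring in at least one literal, so different choices give different ground instances.
Number of ground instances = 147^2 = 21609.

21609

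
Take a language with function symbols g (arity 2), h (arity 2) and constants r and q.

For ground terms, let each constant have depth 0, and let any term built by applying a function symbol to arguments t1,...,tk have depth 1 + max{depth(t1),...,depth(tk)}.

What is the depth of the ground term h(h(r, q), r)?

depth(h(r, q)) = 1 + max(0, 0) = 1
depth(h(h(r, q), r)) = 1 + max(1, 0) = 2

2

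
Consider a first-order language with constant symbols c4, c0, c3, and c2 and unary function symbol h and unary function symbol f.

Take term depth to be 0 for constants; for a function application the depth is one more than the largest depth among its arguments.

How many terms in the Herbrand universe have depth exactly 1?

8

Let N_k = |{terms of depth ≤ k}|. Then N_0 = 4 and N_k = 4 + N_{k-1} + N_{k-1} for k ≥ 1 (one summand per function symbol, arity giving the exponent).
N_0 = 4
N_1 = 4 + 4 + 4 = 12
Terms of depth exactly 1: N_1 − N_0 = 12 − 4 = 8.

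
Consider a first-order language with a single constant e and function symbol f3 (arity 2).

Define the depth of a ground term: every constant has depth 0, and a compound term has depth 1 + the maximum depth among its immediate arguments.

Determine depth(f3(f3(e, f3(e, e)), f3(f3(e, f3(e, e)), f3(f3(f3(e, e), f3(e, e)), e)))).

5

depth(f3(e, e)) = 1 + max(0, 0) = 1
depth(f3(e, f3(e, e))) = 1 + max(0, 1) = 2
depth(f3(f3(e, e), f3(e, e))) = 1 + max(1, 1) = 2
depth(f3(f3(f3(e, e), f3(e, e)), e)) = 1 + max(2, 0) = 3
depth(f3(f3(e, f3(e, e)), f3(f3(f3(e, e), f3(e, e)), e))) = 1 + max(2, 3) = 4
depth(f3(f3(e, f3(e, e)), f3(f3(e, f3(e, e)), f3(f3(f3(e, e), f3(e, e)), e)))) = 1 + max(2, 4) = 5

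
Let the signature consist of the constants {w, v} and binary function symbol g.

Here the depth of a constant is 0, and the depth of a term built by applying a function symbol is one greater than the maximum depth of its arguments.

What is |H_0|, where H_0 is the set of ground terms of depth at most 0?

Write N_k for the number of ground terms of depth ≤ k. A term of depth ≤ k is either a constant or a function symbol applied to arguments of depth ≤ k−1, so N_k = 2 + N_{k-1}^2.
N_0 = 2

2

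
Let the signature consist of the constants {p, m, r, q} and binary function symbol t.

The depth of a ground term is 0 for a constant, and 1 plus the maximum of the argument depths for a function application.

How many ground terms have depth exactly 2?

Count level by level. With function symbols t/2, the terms of depth ≤ k are the 4 constants together with each function applied to depth-≤(k−1) tuples, so N_k = 4 + N_{k-1}^2.
N_0 = 4
N_1 = 4 + 4^2 = 20
N_2 = 4 + 20^2 = 404
Terms of depth exactly 2: N_2 − N_1 = 404 − 20 = 384.

384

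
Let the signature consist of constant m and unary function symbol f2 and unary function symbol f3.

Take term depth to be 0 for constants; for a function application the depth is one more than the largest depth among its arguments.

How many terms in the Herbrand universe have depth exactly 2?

Let N_k count ground terms of depth at most k. Each non-constant term of depth ≤ k is some function symbol applied to depth-≤(k−1) arguments, giving N_k = 1 + N_{k-1} + N_{k-1}.
N_0 = 1
N_1 = 1 + 1 + 1 = 3
N_2 = 1 + 3 + 3 = 7
Terms of depth exactly 2: N_2 − N_1 = 7 − 3 = 4.

4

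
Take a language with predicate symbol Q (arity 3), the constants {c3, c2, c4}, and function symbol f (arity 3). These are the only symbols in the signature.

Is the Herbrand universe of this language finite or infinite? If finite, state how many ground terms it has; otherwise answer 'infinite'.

infinite

The signature has at least one function symbol (f, arity 3) and at least one constant (c3).
Iterating f gives infinitely many distinct ground terms: c3, f(c3, c3, c3), f(f(c3, c3, c3), f(c3, c3, c3), f(c3, c3, c3)), ...
So the Herbrand universe is infinite.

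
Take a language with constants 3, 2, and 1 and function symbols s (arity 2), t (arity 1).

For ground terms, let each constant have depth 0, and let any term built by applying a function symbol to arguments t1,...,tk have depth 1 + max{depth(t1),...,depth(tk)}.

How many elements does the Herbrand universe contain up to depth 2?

Let N_k = |{terms of depth ≤ k}|. Then N_0 = 3 and N_k = 3 + N_{k-1}^2 + N_{k-1} for k ≥ 1 (one summand per function symbol, arity giving the exponent).
N_0 = 3
N_1 = 3 + 3^2 + 3 = 15
N_2 = 3 + 15^2 + 15 = 243

243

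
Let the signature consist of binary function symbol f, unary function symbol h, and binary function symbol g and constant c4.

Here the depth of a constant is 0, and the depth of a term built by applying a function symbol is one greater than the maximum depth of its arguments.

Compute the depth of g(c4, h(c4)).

2

depth(h(c4)) = 1 + depth(c4) = 1 + 0 = 1
depth(g(c4, h(c4))) = 1 + max(0, 1) = 2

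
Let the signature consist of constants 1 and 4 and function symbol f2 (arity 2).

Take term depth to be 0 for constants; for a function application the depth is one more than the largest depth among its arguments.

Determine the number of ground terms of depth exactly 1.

Let N_k count ground terms of depth at most k. Each non-constant term of depth ≤ k is some function symbol applied to depth-≤(k−1) arguments, giving N_k = 2 + N_{k-1}^2.
N_0 = 2
N_1 = 2 + 2^2 = 6
Terms of depth exactly 1: N_1 − N_0 = 6 − 2 = 4.

4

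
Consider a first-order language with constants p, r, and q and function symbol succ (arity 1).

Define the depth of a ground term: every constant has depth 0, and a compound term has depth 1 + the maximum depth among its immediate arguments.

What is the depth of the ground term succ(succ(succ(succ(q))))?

depth(succ(q)) = 1 + depth(q) = 1 + 0 = 1
depth(succ(succ(q))) = 1 + depth(succ(q)) = 1 + 1 = 2
depth(succ(succ(succ(q)))) = 1 + depth(succ(succ(q))) = 1 + 2 = 3
depth(succ(succ(succ(succ(q))))) = 1 + depth(succ(succ(succ(q)))) = 1 + 3 = 4

4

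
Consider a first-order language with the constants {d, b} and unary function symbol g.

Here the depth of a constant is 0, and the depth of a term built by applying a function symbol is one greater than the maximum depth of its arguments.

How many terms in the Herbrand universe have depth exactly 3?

2

If N_k denotes the number of depth-≤k ground terms, the 2 constants give N_0 = 2, and each function symbol of arity r contributes N_{k-1}^r new terms at level k: N_k = 2 + N_{k-1}.
N_0 = 2
N_1 = 2 + 2 = 4
N_2 = 2 + 4 = 6
N_3 = 2 + 6 = 8
Terms of depth exactly 3: N_3 − N_2 = 8 − 6 = 2.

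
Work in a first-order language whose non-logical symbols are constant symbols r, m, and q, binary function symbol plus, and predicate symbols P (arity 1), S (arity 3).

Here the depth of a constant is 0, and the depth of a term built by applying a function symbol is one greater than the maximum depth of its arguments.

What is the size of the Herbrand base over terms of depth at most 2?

First count ground terms of depth ≤ 2.
Let N_k count ground terms of depth at most k. Each non-constant term of depth ≤ k is some function symbol applied to depth-≤(k−1) arguments, giving N_k = 3 + N_{k-1}^2.
N_0 = 3
N_1 = 3 + 3^2 = 12
N_2 = 3 + 12^2 = 147
So |H| = 147.
Each predicate of arity r yields |H|^r ground atoms (one per choice of an r-tuple from H):
  P: 147;  S: 147^3 = 3176523
Total ground atoms: 147 + 3176523 = 3176670.

3176670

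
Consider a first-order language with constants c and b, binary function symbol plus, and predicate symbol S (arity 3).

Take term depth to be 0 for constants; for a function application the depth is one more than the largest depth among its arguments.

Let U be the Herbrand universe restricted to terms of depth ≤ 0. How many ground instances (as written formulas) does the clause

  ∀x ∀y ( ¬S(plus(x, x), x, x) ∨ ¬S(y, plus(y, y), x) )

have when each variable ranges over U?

4

Ground terms of depth ≤ 0:
  Count level by level. With function symbols plus/2, the terms of depth ≤ k are the 2 constants together with each function applied to depth-≤(k−1) tuples, so N_k = 2 + N_{k-1}^2.
  N_0 = 2
  Explicitly: c, b.
So there are 2 ground terms available for substitution.
The clause has 2 distinct variables (x, y), each appearing in the body. In the free term algebra distinct substitutions yield syntactically distinct ground instances.
Number of ground instances = 2^2 = 4.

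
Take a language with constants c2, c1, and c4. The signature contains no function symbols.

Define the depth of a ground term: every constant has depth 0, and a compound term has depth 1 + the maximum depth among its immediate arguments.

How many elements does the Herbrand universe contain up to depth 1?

With no function symbols every ground term is a constant, so there are exactly 3 ground terms at every depth bound.
N_0 = 3
N_1 = 3
Explicitly: c2, c1, c4.

3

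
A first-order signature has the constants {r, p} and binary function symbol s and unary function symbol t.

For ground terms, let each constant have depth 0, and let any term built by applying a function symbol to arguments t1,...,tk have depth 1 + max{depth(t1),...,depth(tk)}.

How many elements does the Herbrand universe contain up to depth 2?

Let N_k = |{terms of depth ≤ k}|. Then N_0 = 2 and N_k = 2 + N_{k-1}^2 + N_{k-1} for k ≥ 1 (one summand per function symbol, arity giving the exponent).
N_0 = 2
N_1 = 2 + 2^2 + 2 = 8
N_2 = 2 + 8^2 + 8 = 74

74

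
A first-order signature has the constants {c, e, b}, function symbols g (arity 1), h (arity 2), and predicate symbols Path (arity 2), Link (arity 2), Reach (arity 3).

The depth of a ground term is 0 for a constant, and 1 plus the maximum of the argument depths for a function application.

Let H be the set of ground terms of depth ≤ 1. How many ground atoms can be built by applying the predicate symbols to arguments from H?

3825

First count ground terms of depth ≤ 1.
Count level by level. With function symbols g/1, h/2, the terms of depth ≤ k are the 3 constants together with each function applied to depth-≤(k−1) tuples, so N_k = 3 + N_{k-1} + N_{k-1}^2.
N_0 = 3
N_1 = 3 + 3 + 3^2 = 15
So |H| = 15.
Ground atoms are formed by filling each argument slot of a predicate with a term from H, so an r-ary predicate gives |H|^r atoms:
  Path: 15^2 = 225;  Link: 15^2 = 225;  Reach: 15^3 = 3375
Total ground atoms: 225 + 225 + 3375 = 3825.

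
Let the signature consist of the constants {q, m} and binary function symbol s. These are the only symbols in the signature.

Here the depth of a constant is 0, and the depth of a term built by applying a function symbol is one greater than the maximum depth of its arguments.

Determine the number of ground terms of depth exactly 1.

4

If N_k denotes the number of depth-≤k ground terms, the 2 constants give N_0 = 2, and each function symbol of arity r contributes N_{k-1}^r new terms at level k: N_k = 2 + N_{k-1}^2.
N_0 = 2
N_1 = 2 + 2^2 = 6
Terms of depth exactly 1: N_1 − N_0 = 6 − 2 = 4.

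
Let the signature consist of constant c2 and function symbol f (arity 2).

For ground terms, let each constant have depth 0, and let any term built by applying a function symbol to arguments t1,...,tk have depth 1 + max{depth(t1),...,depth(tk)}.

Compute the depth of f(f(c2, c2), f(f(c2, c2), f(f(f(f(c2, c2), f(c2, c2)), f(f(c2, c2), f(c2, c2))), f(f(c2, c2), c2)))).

depth(f(c2, c2)) = 1 + max(0, 0) = 1
depth(f(f(c2, c2), f(c2, c2))) = 1 + max(1, 1) = 2
depth(f(f(f(c2, c2), f(c2, c2)), f(f(c2, c2), f(c2, c2)))) = 1 + max(2, 2) = 3
depth(f(f(c2, c2), c2)) = 1 + max(1, 0) = 2
depth(f(f(f(f(c2, c2), f(c2, c2)), f(f(c2, c2), f(c2, c2))), f(f(c2, c2), c2))) = 1 + max(3, 2) = 4
depth(f(f(c2, c2), f(f(f(f(c2, c2), f(c2, c2)), f(f(c2, c2), f(c2, c2))), f(f(c2, c2), c2)))) = 1 + max(1, 4) = 5
depth(f(f(c2, c2), f(f(c2, c2), f(f(f(f(c2, c2), f(c2, c2)), f(f(c2, c2), f(c2, c2))), f(f(c2, c2), c2))))) = 1 + max(1, 5) = 6

6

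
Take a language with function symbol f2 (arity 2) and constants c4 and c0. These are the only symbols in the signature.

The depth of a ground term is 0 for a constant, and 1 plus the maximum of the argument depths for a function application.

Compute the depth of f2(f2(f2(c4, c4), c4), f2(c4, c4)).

depth(f2(c4, c4)) = 1 + max(0, 0) = 1
depth(f2(f2(c4, c4), c4)) = 1 + max(1, 0) = 2
depth(f2(f2(f2(c4, c4), c4), f2(c4, c4))) = 1 + max(2, 1) = 3

3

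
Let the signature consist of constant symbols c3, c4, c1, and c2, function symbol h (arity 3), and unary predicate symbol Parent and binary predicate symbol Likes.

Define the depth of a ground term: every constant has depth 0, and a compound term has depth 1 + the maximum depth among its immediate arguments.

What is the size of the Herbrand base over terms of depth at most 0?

First count ground terms of depth ≤ 0.
If N_k denotes the number of depth-≤k ground terms, the 4 constants give N_0 = 4, and each function symbol of arity r contributes N_{k-1}^r new terms at level k: N_k = 4 + N_{k-1}^3.
N_0 = 4
Explicitly: c3, c4, c1, c2.
So |H| = 4.
Ground atoms are formed by filling each argument slot of a predicate with a term from H, so an r-ary predicate gives |H|^r atoms:
  Parent: 4;  Likes: 4^2 = 16
Total ground atoms: 4 + 16 = 20.

20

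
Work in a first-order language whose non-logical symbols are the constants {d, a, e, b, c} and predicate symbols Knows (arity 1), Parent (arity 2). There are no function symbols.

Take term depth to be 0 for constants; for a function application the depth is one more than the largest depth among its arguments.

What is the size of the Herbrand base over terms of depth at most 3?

30

First count ground terms of depth ≤ 3.
With no function symbols every ground term is a constant, so there are exactly 5 ground terms at every depth bound.
N_0 = 5
N_1 = 5
N_2 = 5
N_3 = 5
Explicitly: d, a, e, b, c.
So |H| = 5.
Each predicate of arity r yields |H|^r ground atoms (one per choice of an r-tuple from H):
  Knows: 5;  Parent: 5^2 = 25
Total ground atoms: 5 + 25 = 30.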